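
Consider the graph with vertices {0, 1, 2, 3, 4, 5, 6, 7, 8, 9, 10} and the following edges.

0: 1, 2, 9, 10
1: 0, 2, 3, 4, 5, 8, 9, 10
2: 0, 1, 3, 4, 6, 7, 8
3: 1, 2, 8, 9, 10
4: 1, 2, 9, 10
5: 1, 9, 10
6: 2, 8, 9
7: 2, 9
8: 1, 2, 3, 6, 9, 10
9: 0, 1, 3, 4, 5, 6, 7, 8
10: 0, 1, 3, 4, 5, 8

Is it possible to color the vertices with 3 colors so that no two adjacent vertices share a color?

No

1, 2, 3, 8 are mutually adjacent (a clique of size 4), so at least 4 colors are needed.
So 3 colors are not enough.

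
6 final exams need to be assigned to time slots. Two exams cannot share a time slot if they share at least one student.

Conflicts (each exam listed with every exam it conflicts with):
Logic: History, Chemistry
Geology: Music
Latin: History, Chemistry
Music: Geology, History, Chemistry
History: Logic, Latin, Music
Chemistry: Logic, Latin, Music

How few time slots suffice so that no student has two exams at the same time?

2

Latin and Chemistry conflict, so at least 2 time slots are needed.
2 time slots suffice: time slot 1 → {Geology, History, Chemistry}; time slot 2 → {Logic, Latin, Music}. No two conflicting exams share a time slot.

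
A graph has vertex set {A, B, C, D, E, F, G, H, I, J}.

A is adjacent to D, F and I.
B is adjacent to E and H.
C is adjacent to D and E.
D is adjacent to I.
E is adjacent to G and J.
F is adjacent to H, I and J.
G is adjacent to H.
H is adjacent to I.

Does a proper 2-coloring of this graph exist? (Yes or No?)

No

F, H, I form a triangle, so at least 3 colors are needed.
So 2 colors are not enough.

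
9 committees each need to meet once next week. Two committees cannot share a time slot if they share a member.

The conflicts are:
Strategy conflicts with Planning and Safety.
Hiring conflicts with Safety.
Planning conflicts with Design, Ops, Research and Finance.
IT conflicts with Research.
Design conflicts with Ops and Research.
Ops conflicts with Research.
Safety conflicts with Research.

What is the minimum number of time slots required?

4

Planning, Design, Ops, Research are mutually in conflict, so at least 4 time slots are needed.
4 time slots suffice: time slot 1 → {Strategy, Hiring, Research, Finance}; time slot 2 → {Planning, IT, Safety}; time slot 3 → {Ops}; time slot 4 → {Design}. Each listed conflict is separated.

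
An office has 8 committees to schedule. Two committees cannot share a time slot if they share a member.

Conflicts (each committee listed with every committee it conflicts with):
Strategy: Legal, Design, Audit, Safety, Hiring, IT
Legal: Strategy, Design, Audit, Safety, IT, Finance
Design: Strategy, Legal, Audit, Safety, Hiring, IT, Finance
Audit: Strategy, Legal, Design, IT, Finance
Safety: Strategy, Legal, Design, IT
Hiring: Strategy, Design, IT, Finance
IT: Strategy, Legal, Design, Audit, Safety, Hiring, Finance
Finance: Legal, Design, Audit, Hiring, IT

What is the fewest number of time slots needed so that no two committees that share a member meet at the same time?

Strategy, Legal, Design, Audit, IT are mutually in conflict, so at least 5 time slots are needed.
5 time slots suffice: time slot 1 → {Design}; time slot 2 → {IT}; time slot 3 → {Strategy, Finance}; time slot 4 → {Legal, Hiring}; time slot 5 → {Audit, Safety}. Each listed conflict is separated.

5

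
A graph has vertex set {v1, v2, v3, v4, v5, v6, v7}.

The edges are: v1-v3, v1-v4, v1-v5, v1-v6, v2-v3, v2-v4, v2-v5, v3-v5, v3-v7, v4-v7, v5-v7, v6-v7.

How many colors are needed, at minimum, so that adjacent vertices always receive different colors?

v2, v3, v5 form a triangle, so at least 3 colors are needed.
3 colors suffice: color 1 → {v1, v2, v7}; color 2 → {v3, v4, v6}; color 3 → {v5}. Each edge has distinct colors on its endpoints.

3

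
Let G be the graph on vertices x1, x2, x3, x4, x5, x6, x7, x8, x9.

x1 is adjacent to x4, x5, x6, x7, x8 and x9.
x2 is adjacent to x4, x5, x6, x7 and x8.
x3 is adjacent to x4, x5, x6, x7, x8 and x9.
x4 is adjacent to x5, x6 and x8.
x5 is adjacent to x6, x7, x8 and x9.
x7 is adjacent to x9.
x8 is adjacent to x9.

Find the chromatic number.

x3, x5, x7, x9 are mutually adjacent (a clique of size 4), so at least 4 colors are needed.
A valid assignment using 4 colors: x1=2, x2=2, x3=2, x4=4, x5=1, x6=3, x7=3, x8=3, x9=4. Each edge has distinct colors on its endpoints.

4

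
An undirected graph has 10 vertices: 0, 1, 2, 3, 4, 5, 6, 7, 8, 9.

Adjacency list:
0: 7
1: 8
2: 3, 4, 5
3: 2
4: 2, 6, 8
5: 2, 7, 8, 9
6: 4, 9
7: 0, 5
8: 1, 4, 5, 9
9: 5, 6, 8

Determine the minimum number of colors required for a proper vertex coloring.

5, 8, 9 are mutually adjacent, so at least 3 colors are needed.
3 colors suffice: color red → {0, 1, 3, 4, 5}; color blue → {2, 6, 7, 8}; color green → {9}. Each edge has distinct colors on its endpoints.

3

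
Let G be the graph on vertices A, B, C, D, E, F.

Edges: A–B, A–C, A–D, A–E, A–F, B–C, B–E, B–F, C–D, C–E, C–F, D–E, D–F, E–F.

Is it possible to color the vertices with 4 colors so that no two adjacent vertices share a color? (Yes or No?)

A, B, C, E, F are pairwise adjacent (a clique of size 5), so at least 5 colors are needed.
So 4 colors are not enough.

No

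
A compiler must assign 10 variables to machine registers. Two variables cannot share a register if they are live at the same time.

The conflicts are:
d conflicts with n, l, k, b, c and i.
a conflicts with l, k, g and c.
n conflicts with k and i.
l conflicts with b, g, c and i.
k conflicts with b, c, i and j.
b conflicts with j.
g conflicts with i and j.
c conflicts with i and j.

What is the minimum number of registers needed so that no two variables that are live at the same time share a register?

4

d, l, c, i all conflict with each other, so at least 4 registers are needed.
4 registers suffice: d=3, a=3, n=2, l=1, k=1, b=2, g=2, c=2, i=4, j=3. No two conflicting variables share a register.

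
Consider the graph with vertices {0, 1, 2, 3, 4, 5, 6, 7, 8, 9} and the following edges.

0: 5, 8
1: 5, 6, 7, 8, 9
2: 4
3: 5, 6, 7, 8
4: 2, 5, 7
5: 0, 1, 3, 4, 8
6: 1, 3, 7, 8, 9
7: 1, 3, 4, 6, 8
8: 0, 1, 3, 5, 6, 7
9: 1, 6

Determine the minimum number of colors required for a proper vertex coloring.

4

1, 6, 7, 8 are mutually adjacent (a clique of size 4), so at least 4 colors are needed.
One proper 4-coloring: 0=c, 1=c, 2=b, 3=c, 4=a, 5=b, 6=d, 7=b, 8=a, 9=a. No two adjacent vertices share a color.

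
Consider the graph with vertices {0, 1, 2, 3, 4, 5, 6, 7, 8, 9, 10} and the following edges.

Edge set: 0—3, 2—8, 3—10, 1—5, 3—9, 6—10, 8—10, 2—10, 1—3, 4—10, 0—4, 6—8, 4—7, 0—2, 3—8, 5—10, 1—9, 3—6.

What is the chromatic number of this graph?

3, 6, 8, 10 form a clique, so at least 4 colors are needed.
4 colors suffice: color red → {0, 1, 7, 10}; color blue → {2, 3, 4, 5}; color green → {8, 9}; color yellow → {6}. No two adjacent vertices share a color.

4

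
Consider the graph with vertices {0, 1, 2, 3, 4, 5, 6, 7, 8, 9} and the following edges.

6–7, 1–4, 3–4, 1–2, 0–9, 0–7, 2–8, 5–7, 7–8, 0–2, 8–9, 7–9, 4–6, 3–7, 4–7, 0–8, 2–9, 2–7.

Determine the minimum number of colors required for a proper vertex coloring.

0, 2, 7, 8, 9 are mutually adjacent (a clique of size 5), so at least 5 colors are needed.
5 colors suffice: color red → {1, 7}; color blue → {2, 4, 5}; color green → {0, 3, 6}; color yellow → {9}; color purple → {8}. Every edge joins two different colors.

5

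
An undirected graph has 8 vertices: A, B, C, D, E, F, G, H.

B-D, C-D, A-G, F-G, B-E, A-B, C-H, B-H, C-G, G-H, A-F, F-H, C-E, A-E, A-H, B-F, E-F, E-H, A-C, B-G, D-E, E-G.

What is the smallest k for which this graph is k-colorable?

A, B, E, F, G, H are mutually adjacent (a clique of size 6), so at least 6 colors are needed.
One proper 6-coloring: A=2, B=5, C=5, D=2, E=1, F=6, G=4, H=3. Every edge joins two different colors.

6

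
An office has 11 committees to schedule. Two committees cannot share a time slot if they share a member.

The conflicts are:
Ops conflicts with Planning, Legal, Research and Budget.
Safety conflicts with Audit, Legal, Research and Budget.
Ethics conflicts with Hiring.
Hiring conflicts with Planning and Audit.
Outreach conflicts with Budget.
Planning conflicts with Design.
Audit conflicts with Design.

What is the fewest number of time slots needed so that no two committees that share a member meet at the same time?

Planning and Design conflict, so at least 2 time slots are needed.
2 time slots suffice: time slot 1 → {Ops, Safety, Hiring, Outreach, Design}; time slot 2 → {Ethics, Planning, Audit, Legal, Research, Budget}. Every pair that conflicts lands in different time slots.

2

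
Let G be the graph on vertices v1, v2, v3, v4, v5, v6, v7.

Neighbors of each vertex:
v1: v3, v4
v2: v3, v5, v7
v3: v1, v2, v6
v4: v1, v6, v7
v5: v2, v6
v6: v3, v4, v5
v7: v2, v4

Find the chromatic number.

3

The cycle v7-v4-v1-v3-v2-v7 has odd length 5, so it cannot be 2-colored; at least 3 colors are needed.
3 colors suffice: v1=blue, v2=blue, v3=red, v4=red, v5=red, v6=blue, v7=green. Each edge has distinct colors on its endpoints.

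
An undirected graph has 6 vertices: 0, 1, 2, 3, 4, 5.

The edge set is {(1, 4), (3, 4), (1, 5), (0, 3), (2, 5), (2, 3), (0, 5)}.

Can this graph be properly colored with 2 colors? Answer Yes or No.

No

The cycle 5-2-3-4-1-5 has odd length 5, so it cannot be 2-colored; at least 3 colors are needed.
So 2 colors are not enough.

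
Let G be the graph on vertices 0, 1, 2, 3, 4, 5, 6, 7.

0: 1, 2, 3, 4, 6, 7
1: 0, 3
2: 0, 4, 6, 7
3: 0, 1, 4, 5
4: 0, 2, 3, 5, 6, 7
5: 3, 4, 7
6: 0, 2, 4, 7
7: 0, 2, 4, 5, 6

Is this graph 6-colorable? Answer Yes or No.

The chromatic number is 5. 0, 2, 4, 6, 7 form a clique, so at least 5 colors are needed.
5 colors suffice: color red → {0, 5}; color blue → {1, 4}; color green → {3, 7}; color yellow → {6}; color purple → {2}.
Since 6 ≥ 5, a proper 6-coloring certainly exists.

Yes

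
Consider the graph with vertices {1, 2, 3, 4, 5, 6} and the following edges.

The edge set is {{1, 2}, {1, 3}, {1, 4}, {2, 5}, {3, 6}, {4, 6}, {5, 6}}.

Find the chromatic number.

The cycle 6-3-1-2-5-6 has odd length 5, so it cannot be 2-colored; at least 3 colors are needed.
One proper 3-coloring: 1=a, 2=b, 3=b, 4=b, 5=c, 6=a. No two adjacent vertices share a color.

3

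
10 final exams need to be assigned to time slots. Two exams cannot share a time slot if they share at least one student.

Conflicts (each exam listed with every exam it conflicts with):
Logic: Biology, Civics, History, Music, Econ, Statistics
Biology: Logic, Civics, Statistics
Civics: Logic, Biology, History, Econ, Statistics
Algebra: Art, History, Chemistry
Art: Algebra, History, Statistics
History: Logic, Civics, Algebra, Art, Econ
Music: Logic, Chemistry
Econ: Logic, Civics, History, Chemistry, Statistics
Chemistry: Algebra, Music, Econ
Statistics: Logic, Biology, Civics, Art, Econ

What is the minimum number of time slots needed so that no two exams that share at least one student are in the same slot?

Logic, Civics, Econ, Statistics all conflict with each other, so at least 4 time slots are needed.
4 time slots suffice: Logic=1, Biology=2, Civics=3, Algebra=2, Art=1, History=4, Music=2, Econ=2, Chemistry=1, Statistics=4. Every pair that conflicts lands in different time slots.

4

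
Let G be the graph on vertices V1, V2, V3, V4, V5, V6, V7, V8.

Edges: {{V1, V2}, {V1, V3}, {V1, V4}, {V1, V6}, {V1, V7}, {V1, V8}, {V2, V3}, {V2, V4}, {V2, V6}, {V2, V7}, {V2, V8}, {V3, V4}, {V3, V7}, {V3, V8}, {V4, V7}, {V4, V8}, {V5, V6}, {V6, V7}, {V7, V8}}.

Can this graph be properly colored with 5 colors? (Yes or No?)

No

V1, V2, V3, V4, V7, V8 form a clique, so at least 6 colors are needed.
So 5 colors are not enough.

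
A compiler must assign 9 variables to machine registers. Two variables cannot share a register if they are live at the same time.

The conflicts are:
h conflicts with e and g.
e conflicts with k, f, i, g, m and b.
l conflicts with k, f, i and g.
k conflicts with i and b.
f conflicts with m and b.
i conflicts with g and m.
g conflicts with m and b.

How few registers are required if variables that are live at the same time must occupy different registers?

4

e, i, g, m are mutually in conflict, so at least 4 registers are needed.
4 registers suffice: register 1 → {e, l}; register 2 → {k, f, g}; register 3 → {h, i, b}; register 4 → {m}. Each listed conflict is separated.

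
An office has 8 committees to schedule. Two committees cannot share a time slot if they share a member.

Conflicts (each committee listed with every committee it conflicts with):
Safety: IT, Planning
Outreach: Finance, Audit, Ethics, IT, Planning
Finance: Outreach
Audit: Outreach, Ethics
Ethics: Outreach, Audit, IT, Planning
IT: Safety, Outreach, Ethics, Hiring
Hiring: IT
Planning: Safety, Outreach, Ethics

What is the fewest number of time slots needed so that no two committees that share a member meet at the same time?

Outreach, Ethics, IT all conflict with each other, so at least 3 time slots are needed.
3 time slots suffice: time slot 1 → {Safety, Outreach, Hiring}; time slot 2 → {Finance, Ethics}; time slot 3 → {Audit, IT, Planning}. No two conflicting committees share a time slot.

3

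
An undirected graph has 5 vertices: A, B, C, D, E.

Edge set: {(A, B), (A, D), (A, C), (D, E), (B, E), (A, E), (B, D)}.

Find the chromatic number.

4

A, B, D, E are pairwise adjacent (a clique of size 4), so at least 4 colors are needed.
4 colors suffice: A=red, B=green, C=blue, D=blue, E=yellow. No two adjacent vertices share a color.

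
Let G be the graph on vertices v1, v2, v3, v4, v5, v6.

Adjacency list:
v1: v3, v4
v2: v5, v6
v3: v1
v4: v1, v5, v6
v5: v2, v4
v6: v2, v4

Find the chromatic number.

2

v1 and v3 are adjacent, so at least 2 colors are needed.
2 colors suffice: color R → {v2, v3, v4}; color B → {v1, v5, v6}. Each edge has distinct colors on its endpoints.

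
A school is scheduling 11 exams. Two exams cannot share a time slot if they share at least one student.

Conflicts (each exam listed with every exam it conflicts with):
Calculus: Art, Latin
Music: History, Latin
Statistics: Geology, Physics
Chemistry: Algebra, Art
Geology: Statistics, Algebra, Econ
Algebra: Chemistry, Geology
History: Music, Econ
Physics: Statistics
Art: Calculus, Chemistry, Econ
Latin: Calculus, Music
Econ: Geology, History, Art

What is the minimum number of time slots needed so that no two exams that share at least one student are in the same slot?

The cycle Geology-Algebra-Chemistry-Art-Econ-Geology has odd length 5, so it cannot be 2-colored; at least 3 time slots are needed.
Using 3 time slots: Calculus=2, Music=2, Statistics=2, Chemistry=2, Geology=1, Algebra=3, History=1, Physics=1, Art=1, Latin=1, Econ=2. Each listed conflict is separated.

3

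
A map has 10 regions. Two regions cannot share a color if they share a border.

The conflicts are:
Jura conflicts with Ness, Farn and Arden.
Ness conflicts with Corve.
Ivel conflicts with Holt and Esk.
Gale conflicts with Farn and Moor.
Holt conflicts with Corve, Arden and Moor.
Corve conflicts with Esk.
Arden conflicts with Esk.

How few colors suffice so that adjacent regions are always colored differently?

3

The cycle Arden-Esk-Corve-Ness-Jura-Arden has odd length 5, so it cannot be 2-colored; at least 3 colors are needed.
A valid assignment using 3 colors: Jura=1, Ness=3, Ivel=2, Gale=1, Holt=1, Corve=2, Farn=2, Arden=2, Moor=2, Esk=1. No two conflicting regions share a color.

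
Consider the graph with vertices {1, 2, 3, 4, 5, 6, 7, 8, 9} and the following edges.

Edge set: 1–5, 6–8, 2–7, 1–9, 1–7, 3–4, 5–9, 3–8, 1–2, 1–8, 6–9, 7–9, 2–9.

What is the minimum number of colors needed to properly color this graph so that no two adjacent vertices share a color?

4

1, 2, 7, 9 are pairwise adjacent (a clique of size 4), so at least 4 colors are needed.
4 colors suffice: color red → {4, 8, 9}; color blue → {1, 3, 6}; color green → {5, 7}; color yellow → {2}. No two adjacent vertices share a color.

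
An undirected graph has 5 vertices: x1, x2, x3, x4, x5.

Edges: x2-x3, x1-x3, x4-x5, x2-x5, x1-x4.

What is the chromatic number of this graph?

The cycle x3-x1-x4-x5-x2-x3 has odd length 5, so it cannot be 2-colored; at least 3 colors are needed.
3 colors suffice: color red → {x2, x4}; color blue → {x3, x5}; color green → {x1}. Each edge has distinct colors on its endpoints.

3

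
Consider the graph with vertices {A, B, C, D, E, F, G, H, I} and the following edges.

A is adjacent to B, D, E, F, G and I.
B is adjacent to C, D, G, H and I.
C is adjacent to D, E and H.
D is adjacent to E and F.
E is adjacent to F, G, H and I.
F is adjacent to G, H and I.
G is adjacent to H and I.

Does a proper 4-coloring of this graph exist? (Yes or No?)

No

A, E, F, G, I are mutually adjacent (a clique of size 5), so at least 5 colors are needed.
So 4 colors are not enough.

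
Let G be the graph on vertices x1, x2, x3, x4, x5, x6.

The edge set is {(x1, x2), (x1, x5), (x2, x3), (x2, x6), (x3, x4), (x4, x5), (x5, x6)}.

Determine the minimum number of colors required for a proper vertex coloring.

3

The cycle x5-x4-x3-x2-x1-x5 has odd length 5, so it cannot be 2-colored; at least 3 colors are needed.
3 colors suffice: color 1 → {x2, x5}; color 2 → {x1, x3, x6}; color 3 → {x4}. No two adjacent vertices share a color.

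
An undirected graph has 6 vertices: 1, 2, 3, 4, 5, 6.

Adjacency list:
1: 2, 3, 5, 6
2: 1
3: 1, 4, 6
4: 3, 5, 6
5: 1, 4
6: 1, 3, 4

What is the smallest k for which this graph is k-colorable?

1, 3, 6 form a triangle, so at least 3 colors are needed.
3 colors suffice: 1=a, 2=b, 3=c, 4=a, 5=b, 6=b. No two adjacent vertices share a color.

3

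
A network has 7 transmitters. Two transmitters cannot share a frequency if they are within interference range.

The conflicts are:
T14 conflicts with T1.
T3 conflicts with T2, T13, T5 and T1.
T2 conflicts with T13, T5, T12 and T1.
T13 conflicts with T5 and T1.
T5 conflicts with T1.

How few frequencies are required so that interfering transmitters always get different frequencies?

5

T3, T2, T13, T5, T1 are mutually in conflict, so at least 5 frequencies are needed.
A valid assignment using 5 frequencies: T14=1, T3=3, T2=1, T13=5, T5=4, T12=2, T1=2. Every pair that conflicts lands in different frequencies.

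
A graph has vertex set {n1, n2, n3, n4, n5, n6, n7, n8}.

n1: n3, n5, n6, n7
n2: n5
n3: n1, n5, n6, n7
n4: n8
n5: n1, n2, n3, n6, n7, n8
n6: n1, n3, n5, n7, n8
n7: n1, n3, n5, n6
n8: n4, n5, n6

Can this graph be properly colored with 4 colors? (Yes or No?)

No

n1, n3, n5, n6, n7 form a clique, so at least 5 colors are needed.
So 4 colors are not enough.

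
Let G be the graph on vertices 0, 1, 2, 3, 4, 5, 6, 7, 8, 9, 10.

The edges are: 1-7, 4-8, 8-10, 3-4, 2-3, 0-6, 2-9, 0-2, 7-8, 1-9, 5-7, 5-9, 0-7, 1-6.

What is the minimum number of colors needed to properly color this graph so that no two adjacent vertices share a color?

3

The cycle 1-6-0-2-9-1 has odd length 5, so it cannot be 2-colored; at least 3 colors are needed.
One proper 3-coloring: 0=b, 1=b, 2=a, 3=b, 4=a, 5=b, 6=a, 7=a, 8=b, 9=c, 10=a. No two adjacent vertices share a color.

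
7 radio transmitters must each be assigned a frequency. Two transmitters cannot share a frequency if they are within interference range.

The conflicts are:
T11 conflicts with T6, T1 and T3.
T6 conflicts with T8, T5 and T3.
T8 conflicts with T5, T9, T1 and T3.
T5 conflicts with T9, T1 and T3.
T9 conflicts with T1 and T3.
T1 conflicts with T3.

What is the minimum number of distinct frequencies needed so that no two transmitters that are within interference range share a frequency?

5

T8, T5, T9, T1, T3 pairwise conflict, so at least 5 frequencies are needed.
5 frequencies suffice: T11=2, T6=4, T8=3, T5=2, T9=5, T1=4, T3=1. No two conflicting transmitters share a frequency.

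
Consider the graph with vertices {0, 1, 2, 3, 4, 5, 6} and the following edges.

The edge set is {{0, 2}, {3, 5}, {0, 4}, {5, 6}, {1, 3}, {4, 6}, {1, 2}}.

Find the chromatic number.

3

The cycle 0-2-1-3-5-6-4-0 has odd length 7, so it cannot be 2-colored; at least 3 colors are needed.
One proper 3-coloring: 0=a, 1=b, 2=c, 3=a, 4=b, 5=b, 6=a. Every edge joins two different colors.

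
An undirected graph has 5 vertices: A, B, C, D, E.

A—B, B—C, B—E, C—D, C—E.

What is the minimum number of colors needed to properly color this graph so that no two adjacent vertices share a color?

3

B, C, E form a triangle, so at least 3 colors are needed.
A valid assignment using 3 colors: A=blue, B=red, C=blue, D=red, E=green. No two adjacent vertices share a color.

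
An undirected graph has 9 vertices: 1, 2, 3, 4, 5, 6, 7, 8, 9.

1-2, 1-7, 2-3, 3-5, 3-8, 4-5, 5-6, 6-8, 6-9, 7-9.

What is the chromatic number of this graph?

The cycle 9-7-1-2-3-8-6-9 has odd length 7, so it cannot be 2-colored; at least 3 colors are needed.
3 colors suffice: color red → {1, 3, 4, 6}; color blue → {2, 5, 7, 8}; color green → {9}. Every edge joins two different colors.

3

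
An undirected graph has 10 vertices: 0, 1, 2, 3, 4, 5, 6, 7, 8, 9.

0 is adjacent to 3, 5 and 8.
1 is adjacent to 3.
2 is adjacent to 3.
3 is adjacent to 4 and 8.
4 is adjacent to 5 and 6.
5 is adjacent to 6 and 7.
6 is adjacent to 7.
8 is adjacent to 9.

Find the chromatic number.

0, 3, 8 form a triangle, so at least 3 colors are needed.
3 colors suffice: color red → {3, 5, 9}; color blue → {1, 2, 4, 7, 8}; color green → {0, 6}. Each edge has distinct colors on its endpoints.

3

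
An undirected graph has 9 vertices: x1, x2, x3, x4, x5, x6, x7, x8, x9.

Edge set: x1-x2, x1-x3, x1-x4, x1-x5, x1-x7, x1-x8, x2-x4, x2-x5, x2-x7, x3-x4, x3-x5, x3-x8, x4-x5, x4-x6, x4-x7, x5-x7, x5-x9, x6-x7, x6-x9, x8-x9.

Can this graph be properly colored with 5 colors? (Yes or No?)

Yes

The chromatic number is 5. x1, x2, x4, x5, x7 are mutually adjacent (a clique of size 5), so at least 5 colors are needed.
5 colors suffice: x1=1, x2=5, x3=4, x4=2, x5=3, x6=3, x7=4, x8=2, x9=1.
That is already a proper 5-coloring.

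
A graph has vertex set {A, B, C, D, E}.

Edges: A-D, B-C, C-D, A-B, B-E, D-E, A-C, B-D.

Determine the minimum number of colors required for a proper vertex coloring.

A, B, C, D are mutually adjacent (a clique of size 4), so at least 4 colors are needed.
4 colors suffice: color 1 → {D}; color 2 → {B}; color 3 → {A, E}; color 4 → {C}. No two adjacent vertices share a color.

4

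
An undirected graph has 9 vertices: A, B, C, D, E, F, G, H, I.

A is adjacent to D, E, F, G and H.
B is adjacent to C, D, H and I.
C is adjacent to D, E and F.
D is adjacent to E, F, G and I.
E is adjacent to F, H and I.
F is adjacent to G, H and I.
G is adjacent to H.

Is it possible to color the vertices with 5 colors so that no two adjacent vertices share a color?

The chromatic number is 4. A, F, G, H form a clique, so at least 4 colors are needed.
A valid assignment using 4 colors: A=yellow, B=red, C=yellow, D=blue, E=green, F=red, G=green, H=blue, I=yellow.
Since 5 ≥ 4, a proper 5-coloring certainly exists.

Yes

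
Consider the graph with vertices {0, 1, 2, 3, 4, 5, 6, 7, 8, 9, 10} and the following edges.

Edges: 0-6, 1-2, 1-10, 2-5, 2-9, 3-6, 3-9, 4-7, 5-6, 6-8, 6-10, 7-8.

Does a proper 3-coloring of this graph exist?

Yes

The chromatic number is 3. The cycle 2-5-6-3-9-2 has odd length 5, so it cannot be 2-colored; at least 3 colors are needed.
3 colors suffice: 0=blue, 1=blue, 2=red, 3=green, 4=blue, 5=blue, 6=red, 7=red, 8=blue, 9=blue, 10=green.
That is already a proper 3-coloring.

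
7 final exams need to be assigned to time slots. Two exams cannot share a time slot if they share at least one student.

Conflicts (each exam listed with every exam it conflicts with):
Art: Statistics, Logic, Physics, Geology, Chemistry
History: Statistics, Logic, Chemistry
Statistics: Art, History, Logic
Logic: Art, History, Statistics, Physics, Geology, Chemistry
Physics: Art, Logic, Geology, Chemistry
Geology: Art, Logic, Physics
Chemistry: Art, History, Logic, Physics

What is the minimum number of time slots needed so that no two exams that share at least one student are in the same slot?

4

Art, Logic, Physics, Geology all conflict with each other, so at least 4 time slots are needed.
4 time slots suffice: time slot 1 → {Logic}; time slot 2 → {Art, History}; time slot 3 → {Statistics, Physics}; time slot 4 → {Geology, Chemistry}. Every pair that conflicts lands in different time slots.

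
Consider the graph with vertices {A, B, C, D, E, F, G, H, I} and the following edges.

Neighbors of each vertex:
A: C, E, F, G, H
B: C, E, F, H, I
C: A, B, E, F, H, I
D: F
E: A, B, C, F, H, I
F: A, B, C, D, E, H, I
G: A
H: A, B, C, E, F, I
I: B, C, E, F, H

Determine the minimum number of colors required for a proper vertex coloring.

B, C, E, F, H, I form a clique, so at least 6 colors are needed.
6 colors suffice: color 1 → {F, G}; color 2 → {D, E}; color 3 → {H}; color 4 → {C}; color 5 → {A, I}; color 6 → {B}. No two adjacent vertices share a color.

6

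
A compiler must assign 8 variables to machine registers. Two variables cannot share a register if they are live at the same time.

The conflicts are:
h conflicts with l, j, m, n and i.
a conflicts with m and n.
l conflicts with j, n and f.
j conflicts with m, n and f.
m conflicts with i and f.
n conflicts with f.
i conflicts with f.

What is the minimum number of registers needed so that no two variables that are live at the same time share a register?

4

l, j, n, f are mutually in conflict, so at least 4 registers are needed.
4 registers suffice: register 1 → {h, a, f}; register 2 → {j, i}; register 3 → {m, n}; register 4 → {l}. Every pair that conflicts lands in different registers.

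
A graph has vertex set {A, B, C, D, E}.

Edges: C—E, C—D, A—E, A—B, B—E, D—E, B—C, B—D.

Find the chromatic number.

4

B, C, D, E are mutually adjacent (a clique of size 4), so at least 4 colors are needed.
One proper 4-coloring: A=3, B=1, C=4, D=3, E=2. Each edge has distinct colors on its endpoints.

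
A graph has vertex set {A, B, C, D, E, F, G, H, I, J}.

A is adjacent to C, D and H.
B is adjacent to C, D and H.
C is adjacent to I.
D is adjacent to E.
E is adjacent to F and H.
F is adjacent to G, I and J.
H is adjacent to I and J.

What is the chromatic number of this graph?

F and G are adjacent, so at least 2 colors are needed.
One proper 2-coloring: A=2, B=2, C=1, D=1, E=2, F=1, G=2, H=1, I=2, J=2. Each edge has distinct colors on its endpoints.

2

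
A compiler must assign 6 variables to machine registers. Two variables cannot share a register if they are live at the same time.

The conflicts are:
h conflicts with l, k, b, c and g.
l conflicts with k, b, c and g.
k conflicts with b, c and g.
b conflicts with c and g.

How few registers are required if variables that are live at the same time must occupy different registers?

5

h, l, k, b, g pairwise conflict, so at least 5 registers are needed.
5 registers suffice: register 1 → {b}; register 2 → {l}; register 3 → {h}; register 4 → {k}; register 5 → {c, g}. No two conflicting variables share a register.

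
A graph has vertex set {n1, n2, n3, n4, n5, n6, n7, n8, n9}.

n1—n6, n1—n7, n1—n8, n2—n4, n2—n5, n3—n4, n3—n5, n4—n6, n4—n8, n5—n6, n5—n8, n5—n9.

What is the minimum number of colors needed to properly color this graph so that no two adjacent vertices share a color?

n1 and n6 are adjacent, so at least 2 colors are needed.
2 colors suffice: n1=R, n2=B, n3=B, n4=R, n5=R, n6=B, n7=B, n8=B, n9=B. Each edge has distinct colors on its endpoints.

2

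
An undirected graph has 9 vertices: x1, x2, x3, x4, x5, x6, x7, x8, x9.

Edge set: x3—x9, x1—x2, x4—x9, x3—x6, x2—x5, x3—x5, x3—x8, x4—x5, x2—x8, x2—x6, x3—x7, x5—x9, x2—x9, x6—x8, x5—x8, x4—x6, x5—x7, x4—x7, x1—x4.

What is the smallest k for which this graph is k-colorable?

x3, x5, x8 form a triangle, so at least 3 colors are needed.
One proper 3-coloring: x1=red, x2=blue, x3=blue, x4=blue, x5=red, x6=red, x7=green, x8=green, x9=green. No two adjacent vertices share a color.

3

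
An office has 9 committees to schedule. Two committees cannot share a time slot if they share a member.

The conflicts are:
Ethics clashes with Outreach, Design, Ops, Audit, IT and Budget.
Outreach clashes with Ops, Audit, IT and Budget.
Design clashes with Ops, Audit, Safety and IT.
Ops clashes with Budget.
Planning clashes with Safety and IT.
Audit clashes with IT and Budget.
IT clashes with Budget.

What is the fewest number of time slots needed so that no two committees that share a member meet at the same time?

Ethics, Outreach, Audit, IT, Budget are mutually in conflict, so at least 5 time slots are needed.
5 time slots suffice: Ethics=2, Outreach=5, Design=4, Ops=1, Planning=2, Audit=3, Safety=1, IT=1, Budget=4. Each listed conflict is separated.

5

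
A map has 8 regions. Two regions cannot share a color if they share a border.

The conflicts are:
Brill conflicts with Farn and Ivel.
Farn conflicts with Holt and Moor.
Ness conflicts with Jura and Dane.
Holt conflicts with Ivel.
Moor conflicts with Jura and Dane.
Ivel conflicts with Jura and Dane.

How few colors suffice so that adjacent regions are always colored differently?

The cycle Holt-Ivel-Dane-Moor-Farn-Holt has odd length 5, so it cannot be 2-colored; at least 3 colors are needed.
3 colors suffice: color 1 → {Ness, Moor, Ivel}; color 2 → {Farn, Jura, Dane}; color 3 → {Brill, Holt}. Every pair that conflicts lands in different colors.

3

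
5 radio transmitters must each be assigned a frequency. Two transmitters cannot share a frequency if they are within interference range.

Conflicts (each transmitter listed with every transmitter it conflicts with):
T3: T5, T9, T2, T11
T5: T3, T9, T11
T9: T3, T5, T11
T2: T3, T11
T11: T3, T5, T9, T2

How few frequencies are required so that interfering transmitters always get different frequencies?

4

T3, T5, T9, T11 pairwise conflict, so at least 4 frequencies are needed.
4 frequencies suffice: frequency 1 → {T3}; frequency 2 → {T11}; frequency 3 → {T5, T2}; frequency 4 → {T9}. Every pair that conflicts lands in different frequencies.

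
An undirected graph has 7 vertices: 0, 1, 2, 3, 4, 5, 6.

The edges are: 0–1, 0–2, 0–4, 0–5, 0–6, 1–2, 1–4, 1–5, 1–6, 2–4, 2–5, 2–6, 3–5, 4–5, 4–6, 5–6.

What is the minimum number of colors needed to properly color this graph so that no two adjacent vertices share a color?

6

0, 1, 2, 4, 5, 6 form a clique, so at least 6 colors are needed.
One proper 6-coloring: 0=green, 1=purple, 2=yellow, 3=blue, 4=blue, 5=red, 6=orange. Every edge joins two different colors.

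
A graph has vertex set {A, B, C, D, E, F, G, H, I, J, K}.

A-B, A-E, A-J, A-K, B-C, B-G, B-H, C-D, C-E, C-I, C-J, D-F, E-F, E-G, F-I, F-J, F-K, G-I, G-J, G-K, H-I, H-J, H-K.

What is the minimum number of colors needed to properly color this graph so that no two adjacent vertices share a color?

G and J are adjacent, so at least 2 colors are needed.
2 colors suffice: A=blue, B=red, C=blue, D=red, E=red, F=blue, G=blue, H=blue, I=red, J=red, K=red. Each edge has distinct colors on its endpoints.

2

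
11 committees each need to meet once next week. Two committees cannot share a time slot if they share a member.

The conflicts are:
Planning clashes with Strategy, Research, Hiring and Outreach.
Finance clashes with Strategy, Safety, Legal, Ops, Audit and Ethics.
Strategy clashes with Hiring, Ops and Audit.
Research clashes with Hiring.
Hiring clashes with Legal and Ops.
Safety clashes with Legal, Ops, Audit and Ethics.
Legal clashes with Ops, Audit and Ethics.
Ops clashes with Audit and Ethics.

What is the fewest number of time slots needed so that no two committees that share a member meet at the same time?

5

Finance, Safety, Legal, Ops, Ethics are mutually in conflict, so at least 5 time slots are needed.
Using 5 time slots: Planning=1, Finance=2, Strategy=3, Research=3, Hiring=2, Safety=5, Outreach=2, Legal=3, Ops=1, Audit=4, Ethics=4. Each listed conflict is separated.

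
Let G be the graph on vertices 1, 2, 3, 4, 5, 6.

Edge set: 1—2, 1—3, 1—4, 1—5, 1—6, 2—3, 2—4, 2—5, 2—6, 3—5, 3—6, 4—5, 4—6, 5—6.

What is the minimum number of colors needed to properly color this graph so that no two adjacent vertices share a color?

5

1, 2, 4, 5, 6 are pairwise adjacent (a clique of size 5), so at least 5 colors are needed.
5 colors suffice: color a → {2}; color b → {1}; color c → {5}; color d → {6}; color e → {3, 4}. Each edge has distinct colors on its endpoints.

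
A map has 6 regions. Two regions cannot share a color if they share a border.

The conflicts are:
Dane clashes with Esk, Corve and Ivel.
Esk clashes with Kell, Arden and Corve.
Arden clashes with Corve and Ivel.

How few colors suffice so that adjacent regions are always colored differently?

3

Esk, Arden, Corve are mutually in conflict, so at least 3 colors are needed.
3 colors suffice: color 1 → {Esk, Ivel}; color 2 → {Dane, Kell, Arden}; color 3 → {Corve}. No two conflicting regions share a color.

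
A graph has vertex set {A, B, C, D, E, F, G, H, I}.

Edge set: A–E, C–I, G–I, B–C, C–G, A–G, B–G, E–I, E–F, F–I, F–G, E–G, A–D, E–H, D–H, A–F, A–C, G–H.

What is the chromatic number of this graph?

4

E, F, G, I are mutually adjacent (a clique of size 4), so at least 4 colors are needed.
4 colors suffice: color 1 → {D, G}; color 2 → {C, E}; color 3 → {A, B, H, I}; color 4 → {F}. Every edge joins two different colors.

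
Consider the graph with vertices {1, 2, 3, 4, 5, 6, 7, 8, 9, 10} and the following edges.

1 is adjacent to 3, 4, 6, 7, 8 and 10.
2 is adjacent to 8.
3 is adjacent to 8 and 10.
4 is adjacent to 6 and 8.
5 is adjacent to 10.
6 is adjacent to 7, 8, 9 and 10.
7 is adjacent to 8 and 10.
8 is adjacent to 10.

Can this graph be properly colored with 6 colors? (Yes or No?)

Yes

The chromatic number is 5. 1, 6, 7, 8, 10 are mutually adjacent (a clique of size 5), so at least 5 colors are needed.
5 colors suffice: color red → {5, 8, 9}; color blue → {1, 2}; color green → {3, 6}; color yellow → {4, 10}; color purple → {7}.
Since 6 ≥ 5, a proper 6-coloring certainly exists.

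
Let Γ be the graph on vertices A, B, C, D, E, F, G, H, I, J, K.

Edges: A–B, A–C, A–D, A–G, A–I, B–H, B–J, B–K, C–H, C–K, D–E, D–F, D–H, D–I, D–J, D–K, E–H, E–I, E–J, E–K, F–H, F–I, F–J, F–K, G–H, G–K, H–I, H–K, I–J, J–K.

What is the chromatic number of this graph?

D, F, J, K form a clique, so at least 4 colors are needed.
4 colors suffice: color 1 → {A, H, J}; color 2 → {I, K}; color 3 → {B, C, D, G}; color 4 → {E, F}. Every edge joins two different colors.

4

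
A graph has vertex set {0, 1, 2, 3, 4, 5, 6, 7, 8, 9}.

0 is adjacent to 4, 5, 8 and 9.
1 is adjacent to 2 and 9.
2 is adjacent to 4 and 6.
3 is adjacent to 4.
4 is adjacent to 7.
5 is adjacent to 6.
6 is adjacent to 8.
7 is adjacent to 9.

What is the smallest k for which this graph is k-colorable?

3

The cycle 2-6-8-0-4-2 has odd length 5, so it cannot be 2-colored; at least 3 colors are needed.
3 colors suffice: 0=blue, 1=green, 2=blue, 3=blue, 4=red, 5=green, 6=red, 7=blue, 8=green, 9=red. Each edge has distinct colors on its endpoints.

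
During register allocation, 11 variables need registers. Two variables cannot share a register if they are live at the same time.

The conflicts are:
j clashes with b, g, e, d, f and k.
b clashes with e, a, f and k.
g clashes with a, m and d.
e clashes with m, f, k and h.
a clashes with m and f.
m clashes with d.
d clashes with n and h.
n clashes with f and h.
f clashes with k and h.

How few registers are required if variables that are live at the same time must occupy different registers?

j, b, e, f, k pairwise conflict, so at least 5 registers are needed.
A valid assignment using 5 registers: j=3, b=4, g=4, e=2, a=2, m=3, d=1, n=2, f=1, k=5, h=3. Each listed conflict is separated.

5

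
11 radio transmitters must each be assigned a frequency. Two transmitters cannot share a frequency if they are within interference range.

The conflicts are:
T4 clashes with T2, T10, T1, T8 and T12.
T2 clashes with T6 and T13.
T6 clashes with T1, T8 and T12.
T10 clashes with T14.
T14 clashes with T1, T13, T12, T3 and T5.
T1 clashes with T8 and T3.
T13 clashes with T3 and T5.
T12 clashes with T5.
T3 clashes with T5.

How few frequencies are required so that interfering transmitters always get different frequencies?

T14, T13, T3, T5 all conflict with each other, so at least 4 frequencies are needed.
4 frequencies suffice: frequency 1 → {T4, T6, T14}; frequency 2 → {T2, T10, T1, T5}; frequency 3 → {T8, T12, T3}; frequency 4 → {T13}. Each listed conflict is separated.

4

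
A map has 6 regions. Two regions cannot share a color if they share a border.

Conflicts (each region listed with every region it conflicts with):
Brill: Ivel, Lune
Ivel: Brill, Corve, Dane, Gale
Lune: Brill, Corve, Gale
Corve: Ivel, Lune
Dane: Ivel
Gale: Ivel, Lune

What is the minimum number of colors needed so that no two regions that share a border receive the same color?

Brill and Ivel conflict, so at least 2 colors are needed.
2 colors suffice: Brill=2, Ivel=1, Lune=1, Corve=2, Dane=2, Gale=2. Each listed conflict is separated.

2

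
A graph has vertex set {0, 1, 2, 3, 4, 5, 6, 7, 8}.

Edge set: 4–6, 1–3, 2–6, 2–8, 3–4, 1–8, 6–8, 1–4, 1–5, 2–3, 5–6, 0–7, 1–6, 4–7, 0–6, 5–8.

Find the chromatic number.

4

1, 5, 6, 8 form a clique, so at least 4 colors are needed.
4 colors suffice: color a → {3, 6, 7}; color b → {0, 1, 2}; color c → {4, 8}; color d → {5}. No two adjacent vertices share a color.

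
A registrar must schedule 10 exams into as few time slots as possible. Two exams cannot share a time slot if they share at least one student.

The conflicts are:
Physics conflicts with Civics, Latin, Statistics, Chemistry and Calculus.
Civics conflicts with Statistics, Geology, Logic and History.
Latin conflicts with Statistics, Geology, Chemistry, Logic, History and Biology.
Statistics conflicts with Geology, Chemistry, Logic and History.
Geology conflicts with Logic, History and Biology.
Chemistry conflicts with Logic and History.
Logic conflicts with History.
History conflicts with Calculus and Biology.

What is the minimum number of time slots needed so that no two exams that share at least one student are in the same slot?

5

Latin, Statistics, Geology, Logic, History all conflict with each other, so at least 5 time slots are needed.
A valid assignment using 5 time slots: Physics=1, Civics=3, Latin=3, Statistics=2, Geology=4, Chemistry=4, Logic=5, History=1, Calculus=2, Biology=2. No two conflicting exams share a time slot.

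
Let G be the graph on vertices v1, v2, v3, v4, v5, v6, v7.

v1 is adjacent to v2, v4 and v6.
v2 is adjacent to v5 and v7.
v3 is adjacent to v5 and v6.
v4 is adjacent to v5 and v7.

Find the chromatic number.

3

The cycle v5-v3-v6-v1-v2-v5 has odd length 5, so it cannot be 2-colored; at least 3 colors are needed.
A valid assignment using 3 colors: v1=1, v2=2, v3=3, v4=2, v5=1, v6=2, v7=1. No two adjacent vertices share a color.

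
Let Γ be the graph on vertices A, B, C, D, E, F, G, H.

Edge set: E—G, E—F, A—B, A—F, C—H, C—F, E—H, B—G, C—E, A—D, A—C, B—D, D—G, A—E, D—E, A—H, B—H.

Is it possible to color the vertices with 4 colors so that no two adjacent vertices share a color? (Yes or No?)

Yes

The chromatic number is 4. A, C, E, F are pairwise adjacent (a clique of size 4), so at least 4 colors are needed.
4 colors suffice: color 1 → {B, E}; color 2 → {A, G}; color 3 → {D, F, H}; color 4 → {C}.
That is already a proper 4-coloring.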